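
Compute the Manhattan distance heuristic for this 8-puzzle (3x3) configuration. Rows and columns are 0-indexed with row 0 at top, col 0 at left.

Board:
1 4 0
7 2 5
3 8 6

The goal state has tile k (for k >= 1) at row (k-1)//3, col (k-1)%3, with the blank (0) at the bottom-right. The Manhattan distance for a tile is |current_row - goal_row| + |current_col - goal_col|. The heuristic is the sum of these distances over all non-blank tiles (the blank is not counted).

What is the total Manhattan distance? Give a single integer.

Answer: 10

Derivation:
Tile 1: at (0,0), goal (0,0), distance |0-0|+|0-0| = 0
Tile 4: at (0,1), goal (1,0), distance |0-1|+|1-0| = 2
Tile 7: at (1,0), goal (2,0), distance |1-2|+|0-0| = 1
Tile 2: at (1,1), goal (0,1), distance |1-0|+|1-1| = 1
Tile 5: at (1,2), goal (1,1), distance |1-1|+|2-1| = 1
Tile 3: at (2,0), goal (0,2), distance |2-0|+|0-2| = 4
Tile 8: at (2,1), goal (2,1), distance |2-2|+|1-1| = 0
Tile 6: at (2,2), goal (1,2), distance |2-1|+|2-2| = 1
Sum: 0 + 2 + 1 + 1 + 1 + 4 + 0 + 1 = 10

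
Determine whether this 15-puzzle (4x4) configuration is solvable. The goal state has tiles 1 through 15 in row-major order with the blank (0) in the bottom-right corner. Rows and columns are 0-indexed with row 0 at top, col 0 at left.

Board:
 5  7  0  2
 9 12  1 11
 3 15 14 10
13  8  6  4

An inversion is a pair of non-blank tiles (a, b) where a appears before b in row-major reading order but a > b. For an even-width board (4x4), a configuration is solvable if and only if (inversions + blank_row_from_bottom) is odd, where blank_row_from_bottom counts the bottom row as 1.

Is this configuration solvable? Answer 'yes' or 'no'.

Inversions: 47
Blank is in row 0 (0-indexed from top), which is row 4 counting from the bottom (bottom = 1).
47 + 4 = 51, which is odd, so the puzzle is solvable.

Answer: yes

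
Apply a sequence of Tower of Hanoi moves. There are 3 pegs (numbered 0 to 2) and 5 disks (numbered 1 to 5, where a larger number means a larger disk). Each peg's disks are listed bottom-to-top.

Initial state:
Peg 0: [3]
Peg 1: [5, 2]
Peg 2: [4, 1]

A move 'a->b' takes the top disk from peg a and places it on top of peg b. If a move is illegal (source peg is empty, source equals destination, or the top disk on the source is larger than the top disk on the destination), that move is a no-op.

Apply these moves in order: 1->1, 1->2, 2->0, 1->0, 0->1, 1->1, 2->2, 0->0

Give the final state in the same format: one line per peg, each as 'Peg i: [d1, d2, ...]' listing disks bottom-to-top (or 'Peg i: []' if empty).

Answer: Peg 0: [3]
Peg 1: [5, 2, 1]
Peg 2: [4]

Derivation:
After move 1 (1->1):
Peg 0: [3]
Peg 1: [5, 2]
Peg 2: [4, 1]

After move 2 (1->2):
Peg 0: [3]
Peg 1: [5, 2]
Peg 2: [4, 1]

After move 3 (2->0):
Peg 0: [3, 1]
Peg 1: [5, 2]
Peg 2: [4]

After move 4 (1->0):
Peg 0: [3, 1]
Peg 1: [5, 2]
Peg 2: [4]

After move 5 (0->1):
Peg 0: [3]
Peg 1: [5, 2, 1]
Peg 2: [4]

After move 6 (1->1):
Peg 0: [3]
Peg 1: [5, 2, 1]
Peg 2: [4]

After move 7 (2->2):
Peg 0: [3]
Peg 1: [5, 2, 1]
Peg 2: [4]

After move 8 (0->0):
Peg 0: [3]
Peg 1: [5, 2, 1]
Peg 2: [4]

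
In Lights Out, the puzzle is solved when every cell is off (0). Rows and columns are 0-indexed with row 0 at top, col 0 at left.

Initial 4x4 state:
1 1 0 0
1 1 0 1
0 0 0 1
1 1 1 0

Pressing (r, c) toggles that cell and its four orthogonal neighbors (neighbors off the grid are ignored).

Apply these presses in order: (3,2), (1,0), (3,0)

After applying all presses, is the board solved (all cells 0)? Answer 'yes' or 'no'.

After press 1 at (3,2):
1 1 0 0
1 1 0 1
0 0 1 1
1 0 0 1

After press 2 at (1,0):
0 1 0 0
0 0 0 1
1 0 1 1
1 0 0 1

After press 3 at (3,0):
0 1 0 0
0 0 0 1
0 0 1 1
0 1 0 1

Lights still on: 6

Answer: no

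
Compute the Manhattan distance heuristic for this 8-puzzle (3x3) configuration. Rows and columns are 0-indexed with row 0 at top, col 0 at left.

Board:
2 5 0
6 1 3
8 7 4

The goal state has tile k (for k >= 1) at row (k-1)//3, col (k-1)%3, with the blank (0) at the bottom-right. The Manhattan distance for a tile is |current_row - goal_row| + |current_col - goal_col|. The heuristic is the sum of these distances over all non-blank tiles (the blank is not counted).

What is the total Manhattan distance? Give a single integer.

Tile 2: (0,0)->(0,1) = 1
Tile 5: (0,1)->(1,1) = 1
Tile 6: (1,0)->(1,2) = 2
Tile 1: (1,1)->(0,0) = 2
Tile 3: (1,2)->(0,2) = 1
Tile 8: (2,0)->(2,1) = 1
Tile 7: (2,1)->(2,0) = 1
Tile 4: (2,2)->(1,0) = 3
Sum: 1 + 1 + 2 + 2 + 1 + 1 + 1 + 3 = 12

Answer: 12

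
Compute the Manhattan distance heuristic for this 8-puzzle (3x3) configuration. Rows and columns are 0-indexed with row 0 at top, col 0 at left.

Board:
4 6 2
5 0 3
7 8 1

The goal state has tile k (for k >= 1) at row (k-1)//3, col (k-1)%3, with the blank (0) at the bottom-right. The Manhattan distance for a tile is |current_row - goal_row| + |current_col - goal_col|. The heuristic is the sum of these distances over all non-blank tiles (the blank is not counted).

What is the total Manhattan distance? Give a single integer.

Tile 4: (0,0)->(1,0) = 1
Tile 6: (0,1)->(1,2) = 2
Tile 2: (0,2)->(0,1) = 1
Tile 5: (1,0)->(1,1) = 1
Tile 3: (1,2)->(0,2) = 1
Tile 7: (2,0)->(2,0) = 0
Tile 8: (2,1)->(2,1) = 0
Tile 1: (2,2)->(0,0) = 4
Sum: 1 + 2 + 1 + 1 + 1 + 0 + 0 + 4 = 10

Answer: 10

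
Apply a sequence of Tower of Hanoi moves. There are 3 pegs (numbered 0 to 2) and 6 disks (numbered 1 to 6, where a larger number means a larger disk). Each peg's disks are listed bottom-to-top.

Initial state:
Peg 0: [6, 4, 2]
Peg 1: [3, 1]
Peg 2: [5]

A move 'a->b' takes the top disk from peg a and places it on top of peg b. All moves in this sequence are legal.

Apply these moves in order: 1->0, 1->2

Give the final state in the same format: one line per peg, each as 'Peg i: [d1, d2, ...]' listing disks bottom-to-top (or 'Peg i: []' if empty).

Answer: Peg 0: [6, 4, 2, 1]
Peg 1: []
Peg 2: [5, 3]

Derivation:
After move 1 (1->0):
Peg 0: [6, 4, 2, 1]
Peg 1: [3]
Peg 2: [5]

After move 2 (1->2):
Peg 0: [6, 4, 2, 1]
Peg 1: []
Peg 2: [5, 3]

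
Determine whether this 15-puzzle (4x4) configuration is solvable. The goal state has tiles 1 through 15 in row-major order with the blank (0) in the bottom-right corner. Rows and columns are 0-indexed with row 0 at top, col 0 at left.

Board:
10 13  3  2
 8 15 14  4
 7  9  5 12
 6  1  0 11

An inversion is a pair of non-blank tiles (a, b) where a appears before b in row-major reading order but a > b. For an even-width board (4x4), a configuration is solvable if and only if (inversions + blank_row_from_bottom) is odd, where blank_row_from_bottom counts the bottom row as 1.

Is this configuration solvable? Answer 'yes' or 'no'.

Inversions: 57
Blank is in row 3 (0-indexed from top), which is row 1 counting from the bottom (bottom = 1).
57 + 1 = 58, which is even, so the puzzle is not solvable.

Answer: no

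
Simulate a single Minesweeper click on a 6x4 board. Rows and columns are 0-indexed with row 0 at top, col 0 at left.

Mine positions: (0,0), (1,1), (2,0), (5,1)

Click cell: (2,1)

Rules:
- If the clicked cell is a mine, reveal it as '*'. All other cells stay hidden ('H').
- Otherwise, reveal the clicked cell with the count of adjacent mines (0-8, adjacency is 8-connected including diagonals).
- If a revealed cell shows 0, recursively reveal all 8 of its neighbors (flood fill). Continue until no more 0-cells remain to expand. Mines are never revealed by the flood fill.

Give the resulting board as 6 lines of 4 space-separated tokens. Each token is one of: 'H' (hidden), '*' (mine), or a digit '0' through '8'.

H H H H
H H H H
H 2 H H
H H H H
H H H H
H H H H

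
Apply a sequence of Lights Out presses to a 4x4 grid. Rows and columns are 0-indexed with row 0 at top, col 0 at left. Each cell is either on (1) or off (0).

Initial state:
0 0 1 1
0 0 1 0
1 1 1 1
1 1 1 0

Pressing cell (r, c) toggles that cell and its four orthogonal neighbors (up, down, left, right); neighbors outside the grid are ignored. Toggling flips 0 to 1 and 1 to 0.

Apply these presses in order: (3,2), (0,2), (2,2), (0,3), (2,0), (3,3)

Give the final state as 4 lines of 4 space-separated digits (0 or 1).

Answer: 0 1 1 1
1 0 1 1
0 1 1 1
0 0 0 0

Derivation:
After press 1 at (3,2):
0 0 1 1
0 0 1 0
1 1 0 1
1 0 0 1

After press 2 at (0,2):
0 1 0 0
0 0 0 0
1 1 0 1
1 0 0 1

After press 3 at (2,2):
0 1 0 0
0 0 1 0
1 0 1 0
1 0 1 1

After press 4 at (0,3):
0 1 1 1
0 0 1 1
1 0 1 0
1 0 1 1

After press 5 at (2,0):
0 1 1 1
1 0 1 1
0 1 1 0
0 0 1 1

After press 6 at (3,3):
0 1 1 1
1 0 1 1
0 1 1 1
0 0 0 0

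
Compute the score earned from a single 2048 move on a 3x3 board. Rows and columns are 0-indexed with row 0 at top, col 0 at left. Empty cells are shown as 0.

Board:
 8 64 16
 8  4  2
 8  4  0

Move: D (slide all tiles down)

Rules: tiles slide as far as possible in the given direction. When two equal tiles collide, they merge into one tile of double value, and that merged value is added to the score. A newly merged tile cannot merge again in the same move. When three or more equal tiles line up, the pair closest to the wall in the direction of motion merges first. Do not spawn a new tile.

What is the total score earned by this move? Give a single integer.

Answer: 24

Derivation:
Slide down:
col 0: [8, 8, 8] -> [0, 8, 16]  score +16 (running 16)
col 1: [64, 4, 4] -> [0, 64, 8]  score +8 (running 24)
col 2: [16, 2, 0] -> [0, 16, 2]  score +0 (running 24)
Board after move:
 0  0  0
 8 64 16
16  8  2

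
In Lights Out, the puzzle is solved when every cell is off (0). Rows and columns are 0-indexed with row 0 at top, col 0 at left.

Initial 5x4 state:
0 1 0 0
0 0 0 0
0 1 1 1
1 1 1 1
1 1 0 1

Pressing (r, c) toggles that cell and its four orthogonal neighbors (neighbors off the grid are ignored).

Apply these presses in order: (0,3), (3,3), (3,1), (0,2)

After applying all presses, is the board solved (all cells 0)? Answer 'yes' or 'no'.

After press 1 at (0,3):
0 1 1 1
0 0 0 1
0 1 1 1
1 1 1 1
1 1 0 1

After press 2 at (3,3):
0 1 1 1
0 0 0 1
0 1 1 0
1 1 0 0
1 1 0 0

After press 3 at (3,1):
0 1 1 1
0 0 0 1
0 0 1 0
0 0 1 0
1 0 0 0

After press 4 at (0,2):
0 0 0 0
0 0 1 1
0 0 1 0
0 0 1 0
1 0 0 0

Lights still on: 5

Answer: no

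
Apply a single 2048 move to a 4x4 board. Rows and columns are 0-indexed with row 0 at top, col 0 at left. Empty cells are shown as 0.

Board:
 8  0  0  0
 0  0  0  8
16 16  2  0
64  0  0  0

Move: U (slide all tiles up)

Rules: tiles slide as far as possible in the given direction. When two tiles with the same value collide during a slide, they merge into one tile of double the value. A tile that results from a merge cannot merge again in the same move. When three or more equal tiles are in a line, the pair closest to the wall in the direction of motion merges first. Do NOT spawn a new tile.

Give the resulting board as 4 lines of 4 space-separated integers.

Slide up:
col 0: [8, 0, 16, 64] -> [8, 16, 64, 0]
col 1: [0, 0, 16, 0] -> [16, 0, 0, 0]
col 2: [0, 0, 2, 0] -> [2, 0, 0, 0]
col 3: [0, 8, 0, 0] -> [8, 0, 0, 0]

Answer:  8 16  2  8
16  0  0  0
64  0  0  0
 0  0  0  0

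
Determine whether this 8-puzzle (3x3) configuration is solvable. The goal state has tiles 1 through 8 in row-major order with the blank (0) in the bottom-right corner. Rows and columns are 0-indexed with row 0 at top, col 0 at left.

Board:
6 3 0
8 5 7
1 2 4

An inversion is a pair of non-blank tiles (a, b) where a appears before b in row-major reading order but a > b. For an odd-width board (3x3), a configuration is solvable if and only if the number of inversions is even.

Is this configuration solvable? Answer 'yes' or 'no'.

Answer: yes

Derivation:
Inversions (pairs i<j in row-major order where tile[i] > tile[j] > 0): 18
18 is even, so the puzzle is solvable.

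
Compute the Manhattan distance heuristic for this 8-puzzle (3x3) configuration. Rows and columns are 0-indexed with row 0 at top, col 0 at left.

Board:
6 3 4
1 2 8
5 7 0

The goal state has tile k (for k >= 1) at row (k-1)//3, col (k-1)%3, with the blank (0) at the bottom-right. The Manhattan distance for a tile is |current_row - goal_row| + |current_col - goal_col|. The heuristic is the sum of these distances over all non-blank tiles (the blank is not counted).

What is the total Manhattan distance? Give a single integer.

Answer: 14

Derivation:
Tile 6: (0,0)->(1,2) = 3
Tile 3: (0,1)->(0,2) = 1
Tile 4: (0,2)->(1,0) = 3
Tile 1: (1,0)->(0,0) = 1
Tile 2: (1,1)->(0,1) = 1
Tile 8: (1,2)->(2,1) = 2
Tile 5: (2,0)->(1,1) = 2
Tile 7: (2,1)->(2,0) = 1
Sum: 3 + 1 + 3 + 1 + 1 + 2 + 2 + 1 = 14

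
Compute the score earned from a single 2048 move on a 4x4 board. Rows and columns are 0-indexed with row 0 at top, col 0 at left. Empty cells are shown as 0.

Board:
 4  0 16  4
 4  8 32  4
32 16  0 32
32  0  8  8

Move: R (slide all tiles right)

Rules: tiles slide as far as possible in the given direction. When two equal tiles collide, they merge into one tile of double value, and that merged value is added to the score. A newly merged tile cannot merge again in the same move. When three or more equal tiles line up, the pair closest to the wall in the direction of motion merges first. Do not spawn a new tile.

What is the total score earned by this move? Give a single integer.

Answer: 16

Derivation:
Slide right:
row 0: [4, 0, 16, 4] -> [0, 4, 16, 4]  score +0 (running 0)
row 1: [4, 8, 32, 4] -> [4, 8, 32, 4]  score +0 (running 0)
row 2: [32, 16, 0, 32] -> [0, 32, 16, 32]  score +0 (running 0)
row 3: [32, 0, 8, 8] -> [0, 0, 32, 16]  score +16 (running 16)
Board after move:
 0  4 16  4
 4  8 32  4
 0 32 16 32
 0  0 32 16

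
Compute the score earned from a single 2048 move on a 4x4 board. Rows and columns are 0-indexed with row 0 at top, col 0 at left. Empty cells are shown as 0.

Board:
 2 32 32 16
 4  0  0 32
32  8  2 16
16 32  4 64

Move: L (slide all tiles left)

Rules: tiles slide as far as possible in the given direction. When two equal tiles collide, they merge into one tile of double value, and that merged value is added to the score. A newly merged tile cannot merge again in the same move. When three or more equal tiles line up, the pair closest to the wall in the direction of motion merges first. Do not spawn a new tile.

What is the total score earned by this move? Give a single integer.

Answer: 64

Derivation:
Slide left:
row 0: [2, 32, 32, 16] -> [2, 64, 16, 0]  score +64 (running 64)
row 1: [4, 0, 0, 32] -> [4, 32, 0, 0]  score +0 (running 64)
row 2: [32, 8, 2, 16] -> [32, 8, 2, 16]  score +0 (running 64)
row 3: [16, 32, 4, 64] -> [16, 32, 4, 64]  score +0 (running 64)
Board after move:
 2 64 16  0
 4 32  0  0
32  8  2 16
16 32  4 64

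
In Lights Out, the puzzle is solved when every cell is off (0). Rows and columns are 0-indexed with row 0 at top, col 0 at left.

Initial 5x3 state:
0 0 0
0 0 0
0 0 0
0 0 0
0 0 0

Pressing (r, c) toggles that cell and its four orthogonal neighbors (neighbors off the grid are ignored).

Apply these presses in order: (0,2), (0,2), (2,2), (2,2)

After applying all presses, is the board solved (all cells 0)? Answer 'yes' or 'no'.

Answer: yes

Derivation:
After press 1 at (0,2):
0 1 1
0 0 1
0 0 0
0 0 0
0 0 0

After press 2 at (0,2):
0 0 0
0 0 0
0 0 0
0 0 0
0 0 0

After press 3 at (2,2):
0 0 0
0 0 1
0 1 1
0 0 1
0 0 0

After press 4 at (2,2):
0 0 0
0 0 0
0 0 0
0 0 0
0 0 0

Lights still on: 0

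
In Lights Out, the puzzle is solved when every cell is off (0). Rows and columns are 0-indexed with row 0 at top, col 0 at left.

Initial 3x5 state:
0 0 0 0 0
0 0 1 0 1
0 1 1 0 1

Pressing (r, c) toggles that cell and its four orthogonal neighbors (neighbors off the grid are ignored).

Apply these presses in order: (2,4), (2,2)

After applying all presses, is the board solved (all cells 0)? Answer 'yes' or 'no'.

Answer: yes

Derivation:
After press 1 at (2,4):
0 0 0 0 0
0 0 1 0 0
0 1 1 1 0

After press 2 at (2,2):
0 0 0 0 0
0 0 0 0 0
0 0 0 0 0

Lights still on: 0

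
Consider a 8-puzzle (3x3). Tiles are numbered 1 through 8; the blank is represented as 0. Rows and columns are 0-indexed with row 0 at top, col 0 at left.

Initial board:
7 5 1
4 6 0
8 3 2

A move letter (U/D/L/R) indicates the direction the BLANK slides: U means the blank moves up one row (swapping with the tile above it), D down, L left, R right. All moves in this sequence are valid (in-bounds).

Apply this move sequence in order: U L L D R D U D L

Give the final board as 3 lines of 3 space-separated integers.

After move 1 (U):
7 5 0
4 6 1
8 3 2

After move 2 (L):
7 0 5
4 6 1
8 3 2

After move 3 (L):
0 7 5
4 6 1
8 3 2

After move 4 (D):
4 7 5
0 6 1
8 3 2

After move 5 (R):
4 7 5
6 0 1
8 3 2

After move 6 (D):
4 7 5
6 3 1
8 0 2

After move 7 (U):
4 7 5
6 0 1
8 3 2

After move 8 (D):
4 7 5
6 3 1
8 0 2

After move 9 (L):
4 7 5
6 3 1
0 8 2

Answer: 4 7 5
6 3 1
0 8 2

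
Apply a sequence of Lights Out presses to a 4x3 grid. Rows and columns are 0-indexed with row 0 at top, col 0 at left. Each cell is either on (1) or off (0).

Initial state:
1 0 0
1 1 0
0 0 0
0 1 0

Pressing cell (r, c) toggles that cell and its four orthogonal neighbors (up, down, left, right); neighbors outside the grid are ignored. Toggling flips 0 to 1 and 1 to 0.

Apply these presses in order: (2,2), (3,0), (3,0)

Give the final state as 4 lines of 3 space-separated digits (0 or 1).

Answer: 1 0 0
1 1 1
0 1 1
0 1 1

Derivation:
After press 1 at (2,2):
1 0 0
1 1 1
0 1 1
0 1 1

After press 2 at (3,0):
1 0 0
1 1 1
1 1 1
1 0 1

After press 3 at (3,0):
1 0 0
1 1 1
0 1 1
0 1 1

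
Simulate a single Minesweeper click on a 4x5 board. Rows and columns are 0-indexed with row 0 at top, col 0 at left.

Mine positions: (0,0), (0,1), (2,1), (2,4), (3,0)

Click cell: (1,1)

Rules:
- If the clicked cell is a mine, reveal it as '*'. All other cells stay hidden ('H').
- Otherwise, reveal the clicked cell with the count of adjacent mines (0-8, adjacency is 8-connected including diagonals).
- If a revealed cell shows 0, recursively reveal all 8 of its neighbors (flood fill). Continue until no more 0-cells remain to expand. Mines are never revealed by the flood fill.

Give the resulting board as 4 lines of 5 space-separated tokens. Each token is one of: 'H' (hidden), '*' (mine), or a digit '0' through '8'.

H H H H H
H 3 H H H
H H H H H
H H H H H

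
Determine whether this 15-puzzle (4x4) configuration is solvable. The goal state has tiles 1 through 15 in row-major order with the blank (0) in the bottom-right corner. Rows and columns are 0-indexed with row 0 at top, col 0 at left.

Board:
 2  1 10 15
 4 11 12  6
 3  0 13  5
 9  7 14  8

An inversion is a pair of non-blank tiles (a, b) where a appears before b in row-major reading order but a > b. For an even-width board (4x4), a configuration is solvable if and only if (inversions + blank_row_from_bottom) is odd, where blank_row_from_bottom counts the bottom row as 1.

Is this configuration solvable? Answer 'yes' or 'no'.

Answer: yes

Derivation:
Inversions: 41
Blank is in row 2 (0-indexed from top), which is row 2 counting from the bottom (bottom = 1).
41 + 2 = 43, which is odd, so the puzzle is solvable.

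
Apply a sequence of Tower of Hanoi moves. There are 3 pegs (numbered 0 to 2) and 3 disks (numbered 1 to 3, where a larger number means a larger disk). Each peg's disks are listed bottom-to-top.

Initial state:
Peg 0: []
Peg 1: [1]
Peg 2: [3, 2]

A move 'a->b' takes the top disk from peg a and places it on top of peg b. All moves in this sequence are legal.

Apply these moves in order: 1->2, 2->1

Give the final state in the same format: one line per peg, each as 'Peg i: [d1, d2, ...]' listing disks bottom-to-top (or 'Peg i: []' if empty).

After move 1 (1->2):
Peg 0: []
Peg 1: []
Peg 2: [3, 2, 1]

After move 2 (2->1):
Peg 0: []
Peg 1: [1]
Peg 2: [3, 2]

Answer: Peg 0: []
Peg 1: [1]
Peg 2: [3, 2]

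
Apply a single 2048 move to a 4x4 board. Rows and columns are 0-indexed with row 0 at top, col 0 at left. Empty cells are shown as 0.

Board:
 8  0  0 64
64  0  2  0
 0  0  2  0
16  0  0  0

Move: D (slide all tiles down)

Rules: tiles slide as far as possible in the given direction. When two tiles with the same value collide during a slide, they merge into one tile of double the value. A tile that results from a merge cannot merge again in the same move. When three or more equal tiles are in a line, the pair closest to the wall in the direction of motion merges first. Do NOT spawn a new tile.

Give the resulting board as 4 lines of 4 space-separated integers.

Answer:  0  0  0  0
 8  0  0  0
64  0  0  0
16  0  4 64

Derivation:
Slide down:
col 0: [8, 64, 0, 16] -> [0, 8, 64, 16]
col 1: [0, 0, 0, 0] -> [0, 0, 0, 0]
col 2: [0, 2, 2, 0] -> [0, 0, 0, 4]
col 3: [64, 0, 0, 0] -> [0, 0, 0, 64]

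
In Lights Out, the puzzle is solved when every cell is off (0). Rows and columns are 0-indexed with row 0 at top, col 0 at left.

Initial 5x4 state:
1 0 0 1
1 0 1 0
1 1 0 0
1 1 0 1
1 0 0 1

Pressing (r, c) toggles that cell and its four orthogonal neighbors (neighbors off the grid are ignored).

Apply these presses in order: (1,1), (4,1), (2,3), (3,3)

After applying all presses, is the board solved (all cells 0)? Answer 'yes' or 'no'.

Answer: no

Derivation:
After press 1 at (1,1):
1 1 0 1
0 1 0 0
1 0 0 0
1 1 0 1
1 0 0 1

After press 2 at (4,1):
1 1 0 1
0 1 0 0
1 0 0 0
1 0 0 1
0 1 1 1

After press 3 at (2,3):
1 1 0 1
0 1 0 1
1 0 1 1
1 0 0 0
0 1 1 1

After press 4 at (3,3):
1 1 0 1
0 1 0 1
1 0 1 0
1 0 1 1
0 1 1 0

Lights still on: 12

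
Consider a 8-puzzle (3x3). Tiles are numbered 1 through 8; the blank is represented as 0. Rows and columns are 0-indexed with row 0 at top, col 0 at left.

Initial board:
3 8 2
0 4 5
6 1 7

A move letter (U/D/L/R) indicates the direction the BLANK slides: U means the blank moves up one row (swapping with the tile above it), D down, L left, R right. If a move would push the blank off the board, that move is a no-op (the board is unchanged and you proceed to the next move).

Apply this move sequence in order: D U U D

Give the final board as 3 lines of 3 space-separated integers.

After move 1 (D):
3 8 2
6 4 5
0 1 7

After move 2 (U):
3 8 2
0 4 5
6 1 7

After move 3 (U):
0 8 2
3 4 5
6 1 7

After move 4 (D):
3 8 2
0 4 5
6 1 7

Answer: 3 8 2
0 4 5
6 1 7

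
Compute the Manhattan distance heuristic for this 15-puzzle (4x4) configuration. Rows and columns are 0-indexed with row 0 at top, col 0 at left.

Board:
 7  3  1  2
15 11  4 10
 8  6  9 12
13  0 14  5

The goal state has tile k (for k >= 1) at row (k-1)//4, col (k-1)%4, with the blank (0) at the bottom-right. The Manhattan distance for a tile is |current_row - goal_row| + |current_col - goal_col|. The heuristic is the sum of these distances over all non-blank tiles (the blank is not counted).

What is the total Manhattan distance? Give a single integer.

Answer: 32

Derivation:
Tile 7: at (0,0), goal (1,2), distance |0-1|+|0-2| = 3
Tile 3: at (0,1), goal (0,2), distance |0-0|+|1-2| = 1
Tile 1: at (0,2), goal (0,0), distance |0-0|+|2-0| = 2
Tile 2: at (0,3), goal (0,1), distance |0-0|+|3-1| = 2
Tile 15: at (1,0), goal (3,2), distance |1-3|+|0-2| = 4
Tile 11: at (1,1), goal (2,2), distance |1-2|+|1-2| = 2
Tile 4: at (1,2), goal (0,3), distance |1-0|+|2-3| = 2
Tile 10: at (1,3), goal (2,1), distance |1-2|+|3-1| = 3
Tile 8: at (2,0), goal (1,3), distance |2-1|+|0-3| = 4
Tile 6: at (2,1), goal (1,1), distance |2-1|+|1-1| = 1
Tile 9: at (2,2), goal (2,0), distance |2-2|+|2-0| = 2
Tile 12: at (2,3), goal (2,3), distance |2-2|+|3-3| = 0
Tile 13: at (3,0), goal (3,0), distance |3-3|+|0-0| = 0
Tile 14: at (3,2), goal (3,1), distance |3-3|+|2-1| = 1
Tile 5: at (3,3), goal (1,0), distance |3-1|+|3-0| = 5
Sum: 3 + 1 + 2 + 2 + 4 + 2 + 2 + 3 + 4 + 1 + 2 + 0 + 0 + 1 + 5 = 32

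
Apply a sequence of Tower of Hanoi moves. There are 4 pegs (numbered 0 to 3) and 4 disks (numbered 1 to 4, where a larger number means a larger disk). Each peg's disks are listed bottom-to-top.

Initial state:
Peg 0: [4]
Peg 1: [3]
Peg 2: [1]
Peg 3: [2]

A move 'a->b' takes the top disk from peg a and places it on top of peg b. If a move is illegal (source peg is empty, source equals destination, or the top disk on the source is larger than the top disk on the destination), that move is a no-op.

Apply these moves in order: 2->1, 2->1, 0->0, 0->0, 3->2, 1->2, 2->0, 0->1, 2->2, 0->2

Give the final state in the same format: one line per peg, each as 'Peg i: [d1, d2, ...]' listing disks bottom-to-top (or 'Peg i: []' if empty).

After move 1 (2->1):
Peg 0: [4]
Peg 1: [3, 1]
Peg 2: []
Peg 3: [2]

After move 2 (2->1):
Peg 0: [4]
Peg 1: [3, 1]
Peg 2: []
Peg 3: [2]

After move 3 (0->0):
Peg 0: [4]
Peg 1: [3, 1]
Peg 2: []
Peg 3: [2]

After move 4 (0->0):
Peg 0: [4]
Peg 1: [3, 1]
Peg 2: []
Peg 3: [2]

After move 5 (3->2):
Peg 0: [4]
Peg 1: [3, 1]
Peg 2: [2]
Peg 3: []

After move 6 (1->2):
Peg 0: [4]
Peg 1: [3]
Peg 2: [2, 1]
Peg 3: []

After move 7 (2->0):
Peg 0: [4, 1]
Peg 1: [3]
Peg 2: [2]
Peg 3: []

After move 8 (0->1):
Peg 0: [4]
Peg 1: [3, 1]
Peg 2: [2]
Peg 3: []

After move 9 (2->2):
Peg 0: [4]
Peg 1: [3, 1]
Peg 2: [2]
Peg 3: []

After move 10 (0->2):
Peg 0: [4]
Peg 1: [3, 1]
Peg 2: [2]
Peg 3: []

Answer: Peg 0: [4]
Peg 1: [3, 1]
Peg 2: [2]
Peg 3: []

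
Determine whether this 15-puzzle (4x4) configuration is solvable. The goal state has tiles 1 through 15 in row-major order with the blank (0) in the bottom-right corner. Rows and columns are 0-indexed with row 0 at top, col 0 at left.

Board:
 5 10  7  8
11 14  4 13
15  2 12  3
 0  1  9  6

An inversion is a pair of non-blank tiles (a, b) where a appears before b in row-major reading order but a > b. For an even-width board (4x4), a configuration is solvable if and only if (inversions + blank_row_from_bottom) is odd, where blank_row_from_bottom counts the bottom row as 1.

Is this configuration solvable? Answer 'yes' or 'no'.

Answer: yes

Derivation:
Inversions: 58
Blank is in row 3 (0-indexed from top), which is row 1 counting from the bottom (bottom = 1).
58 + 1 = 59, which is odd, so the puzzle is solvable.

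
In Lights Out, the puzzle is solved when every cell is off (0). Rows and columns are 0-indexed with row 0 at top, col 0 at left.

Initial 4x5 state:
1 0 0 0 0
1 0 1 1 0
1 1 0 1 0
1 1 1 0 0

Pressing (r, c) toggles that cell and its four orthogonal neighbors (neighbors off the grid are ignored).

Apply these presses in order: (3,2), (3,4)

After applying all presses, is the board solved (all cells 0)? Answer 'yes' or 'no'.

Answer: no

Derivation:
After press 1 at (3,2):
1 0 0 0 0
1 0 1 1 0
1 1 1 1 0
1 0 0 1 0

After press 2 at (3,4):
1 0 0 0 0
1 0 1 1 0
1 1 1 1 1
1 0 0 0 1

Lights still on: 11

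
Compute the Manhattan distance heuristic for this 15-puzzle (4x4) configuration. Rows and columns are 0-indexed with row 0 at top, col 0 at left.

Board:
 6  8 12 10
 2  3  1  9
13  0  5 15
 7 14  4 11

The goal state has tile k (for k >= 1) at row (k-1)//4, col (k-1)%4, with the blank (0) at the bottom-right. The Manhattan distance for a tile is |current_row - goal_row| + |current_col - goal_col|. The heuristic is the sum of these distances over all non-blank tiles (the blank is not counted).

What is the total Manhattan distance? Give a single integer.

Answer: 39

Derivation:
Tile 6: at (0,0), goal (1,1), distance |0-1|+|0-1| = 2
Tile 8: at (0,1), goal (1,3), distance |0-1|+|1-3| = 3
Tile 12: at (0,2), goal (2,3), distance |0-2|+|2-3| = 3
Tile 10: at (0,3), goal (2,1), distance |0-2|+|3-1| = 4
Tile 2: at (1,0), goal (0,1), distance |1-0|+|0-1| = 2
Tile 3: at (1,1), goal (0,2), distance |1-0|+|1-2| = 2
Tile 1: at (1,2), goal (0,0), distance |1-0|+|2-0| = 3
Tile 9: at (1,3), goal (2,0), distance |1-2|+|3-0| = 4
Tile 13: at (2,0), goal (3,0), distance |2-3|+|0-0| = 1
Tile 5: at (2,2), goal (1,0), distance |2-1|+|2-0| = 3
Tile 15: at (2,3), goal (3,2), distance |2-3|+|3-2| = 2
Tile 7: at (3,0), goal (1,2), distance |3-1|+|0-2| = 4
Tile 14: at (3,1), goal (3,1), distance |3-3|+|1-1| = 0
Tile 4: at (3,2), goal (0,3), distance |3-0|+|2-3| = 4
Tile 11: at (3,3), goal (2,2), distance |3-2|+|3-2| = 2
Sum: 2 + 3 + 3 + 4 + 2 + 2 + 3 + 4 + 1 + 3 + 2 + 4 + 0 + 4 + 2 = 39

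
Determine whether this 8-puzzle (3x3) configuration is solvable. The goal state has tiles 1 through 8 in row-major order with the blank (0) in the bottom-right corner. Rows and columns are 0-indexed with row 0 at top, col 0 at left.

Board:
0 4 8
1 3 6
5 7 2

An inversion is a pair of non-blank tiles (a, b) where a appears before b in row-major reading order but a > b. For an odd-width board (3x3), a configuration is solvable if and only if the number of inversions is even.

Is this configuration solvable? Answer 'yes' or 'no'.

Inversions (pairs i<j in row-major order where tile[i] > tile[j] > 0): 14
14 is even, so the puzzle is solvable.

Answer: yes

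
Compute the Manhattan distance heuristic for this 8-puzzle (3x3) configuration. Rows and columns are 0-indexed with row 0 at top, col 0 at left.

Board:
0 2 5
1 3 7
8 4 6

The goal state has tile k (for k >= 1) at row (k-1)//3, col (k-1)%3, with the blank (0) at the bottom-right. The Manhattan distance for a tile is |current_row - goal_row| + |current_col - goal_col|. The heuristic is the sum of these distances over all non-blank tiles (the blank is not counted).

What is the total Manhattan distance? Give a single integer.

Tile 2: at (0,1), goal (0,1), distance |0-0|+|1-1| = 0
Tile 5: at (0,2), goal (1,1), distance |0-1|+|2-1| = 2
Tile 1: at (1,0), goal (0,0), distance |1-0|+|0-0| = 1
Tile 3: at (1,1), goal (0,2), distance |1-0|+|1-2| = 2
Tile 7: at (1,2), goal (2,0), distance |1-2|+|2-0| = 3
Tile 8: at (2,0), goal (2,1), distance |2-2|+|0-1| = 1
Tile 4: at (2,1), goal (1,0), distance |2-1|+|1-0| = 2
Tile 6: at (2,2), goal (1,2), distance |2-1|+|2-2| = 1
Sum: 0 + 2 + 1 + 2 + 3 + 1 + 2 + 1 = 12

Answer: 12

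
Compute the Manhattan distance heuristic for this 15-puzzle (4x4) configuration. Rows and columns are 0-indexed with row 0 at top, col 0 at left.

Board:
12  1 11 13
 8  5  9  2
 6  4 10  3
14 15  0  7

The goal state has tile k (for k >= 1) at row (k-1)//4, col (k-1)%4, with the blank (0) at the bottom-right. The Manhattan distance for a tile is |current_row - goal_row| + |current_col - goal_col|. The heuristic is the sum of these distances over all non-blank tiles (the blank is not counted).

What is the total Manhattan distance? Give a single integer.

Answer: 39

Derivation:
Tile 12: (0,0)->(2,3) = 5
Tile 1: (0,1)->(0,0) = 1
Tile 11: (0,2)->(2,2) = 2
Tile 13: (0,3)->(3,0) = 6
Tile 8: (1,0)->(1,3) = 3
Tile 5: (1,1)->(1,0) = 1
Tile 9: (1,2)->(2,0) = 3
Tile 2: (1,3)->(0,1) = 3
Tile 6: (2,0)->(1,1) = 2
Tile 4: (2,1)->(0,3) = 4
Tile 10: (2,2)->(2,1) = 1
Tile 3: (2,3)->(0,2) = 3
Tile 14: (3,0)->(3,1) = 1
Tile 15: (3,1)->(3,2) = 1
Tile 7: (3,3)->(1,2) = 3
Sum: 5 + 1 + 2 + 6 + 3 + 1 + 3 + 3 + 2 + 4 + 1 + 3 + 1 + 1 + 3 = 39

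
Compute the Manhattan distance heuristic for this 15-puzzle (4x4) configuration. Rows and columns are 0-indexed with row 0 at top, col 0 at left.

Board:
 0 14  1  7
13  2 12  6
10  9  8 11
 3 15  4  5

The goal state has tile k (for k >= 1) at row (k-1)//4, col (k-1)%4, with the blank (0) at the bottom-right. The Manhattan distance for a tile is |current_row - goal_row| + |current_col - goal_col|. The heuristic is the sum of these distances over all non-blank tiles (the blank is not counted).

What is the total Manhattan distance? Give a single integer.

Answer: 34

Derivation:
Tile 14: (0,1)->(3,1) = 3
Tile 1: (0,2)->(0,0) = 2
Tile 7: (0,3)->(1,2) = 2
Tile 13: (1,0)->(3,0) = 2
Tile 2: (1,1)->(0,1) = 1
Tile 12: (1,2)->(2,3) = 2
Tile 6: (1,3)->(1,1) = 2
Tile 10: (2,0)->(2,1) = 1
Tile 9: (2,1)->(2,0) = 1
Tile 8: (2,2)->(1,3) = 2
Tile 11: (2,3)->(2,2) = 1
Tile 3: (3,0)->(0,2) = 5
Tile 15: (3,1)->(3,2) = 1
Tile 4: (3,2)->(0,3) = 4
Tile 5: (3,3)->(1,0) = 5
Sum: 3 + 2 + 2 + 2 + 1 + 2 + 2 + 1 + 1 + 2 + 1 + 5 + 1 + 4 + 5 = 34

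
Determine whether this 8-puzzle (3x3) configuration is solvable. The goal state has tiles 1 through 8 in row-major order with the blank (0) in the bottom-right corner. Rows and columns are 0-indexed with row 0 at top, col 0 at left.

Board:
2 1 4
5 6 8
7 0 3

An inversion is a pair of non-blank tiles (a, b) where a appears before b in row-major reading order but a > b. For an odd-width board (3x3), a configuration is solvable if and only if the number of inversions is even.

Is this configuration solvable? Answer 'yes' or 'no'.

Inversions (pairs i<j in row-major order where tile[i] > tile[j] > 0): 7
7 is odd, so the puzzle is not solvable.

Answer: no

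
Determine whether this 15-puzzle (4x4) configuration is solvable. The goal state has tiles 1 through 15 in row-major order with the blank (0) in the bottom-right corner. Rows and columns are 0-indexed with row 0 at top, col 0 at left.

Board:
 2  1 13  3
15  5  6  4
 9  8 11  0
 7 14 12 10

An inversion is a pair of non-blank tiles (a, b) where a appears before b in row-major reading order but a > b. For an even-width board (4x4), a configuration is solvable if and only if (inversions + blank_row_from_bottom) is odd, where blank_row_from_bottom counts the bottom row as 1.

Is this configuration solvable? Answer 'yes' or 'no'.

Inversions: 31
Blank is in row 2 (0-indexed from top), which is row 2 counting from the bottom (bottom = 1).
31 + 2 = 33, which is odd, so the puzzle is solvable.

Answer: yes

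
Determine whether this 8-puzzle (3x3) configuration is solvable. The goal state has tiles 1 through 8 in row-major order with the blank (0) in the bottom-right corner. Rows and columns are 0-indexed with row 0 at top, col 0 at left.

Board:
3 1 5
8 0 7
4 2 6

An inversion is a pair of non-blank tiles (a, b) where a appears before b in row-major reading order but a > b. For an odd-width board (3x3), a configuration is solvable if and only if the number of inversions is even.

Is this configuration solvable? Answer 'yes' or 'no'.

Answer: yes

Derivation:
Inversions (pairs i<j in row-major order where tile[i] > tile[j] > 0): 12
12 is even, so the puzzle is solvable.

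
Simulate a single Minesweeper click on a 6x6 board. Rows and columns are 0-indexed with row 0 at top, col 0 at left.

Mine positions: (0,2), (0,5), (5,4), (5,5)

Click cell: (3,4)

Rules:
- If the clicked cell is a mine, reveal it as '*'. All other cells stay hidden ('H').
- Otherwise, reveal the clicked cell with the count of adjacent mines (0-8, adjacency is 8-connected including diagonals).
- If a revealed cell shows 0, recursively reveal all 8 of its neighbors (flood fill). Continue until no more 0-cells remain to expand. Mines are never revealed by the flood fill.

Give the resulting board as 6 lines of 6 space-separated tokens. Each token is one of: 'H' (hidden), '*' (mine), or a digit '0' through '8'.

0 1 H H H H
0 1 1 1 1 1
0 0 0 0 0 0
0 0 0 0 0 0
0 0 0 1 2 2
0 0 0 1 H H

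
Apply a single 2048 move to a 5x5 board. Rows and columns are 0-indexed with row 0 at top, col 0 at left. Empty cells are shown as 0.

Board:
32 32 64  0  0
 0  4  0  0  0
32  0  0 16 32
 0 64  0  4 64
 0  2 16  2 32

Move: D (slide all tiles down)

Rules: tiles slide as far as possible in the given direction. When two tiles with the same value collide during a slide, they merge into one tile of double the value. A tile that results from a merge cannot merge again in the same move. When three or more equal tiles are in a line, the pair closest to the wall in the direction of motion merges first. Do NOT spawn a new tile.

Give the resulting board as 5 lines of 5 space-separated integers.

Slide down:
col 0: [32, 0, 32, 0, 0] -> [0, 0, 0, 0, 64]
col 1: [32, 4, 0, 64, 2] -> [0, 32, 4, 64, 2]
col 2: [64, 0, 0, 0, 16] -> [0, 0, 0, 64, 16]
col 3: [0, 0, 16, 4, 2] -> [0, 0, 16, 4, 2]
col 4: [0, 0, 32, 64, 32] -> [0, 0, 32, 64, 32]

Answer:  0  0  0  0  0
 0 32  0  0  0
 0  4  0 16 32
 0 64 64  4 64
64  2 16  2 32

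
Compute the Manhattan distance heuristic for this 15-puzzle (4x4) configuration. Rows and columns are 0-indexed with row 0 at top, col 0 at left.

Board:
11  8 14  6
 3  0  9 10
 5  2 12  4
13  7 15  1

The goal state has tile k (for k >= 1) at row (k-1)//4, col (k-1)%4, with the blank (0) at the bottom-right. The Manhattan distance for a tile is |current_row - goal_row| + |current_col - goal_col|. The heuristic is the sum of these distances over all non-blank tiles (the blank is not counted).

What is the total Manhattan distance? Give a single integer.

Answer: 38

Derivation:
Tile 11: (0,0)->(2,2) = 4
Tile 8: (0,1)->(1,3) = 3
Tile 14: (0,2)->(3,1) = 4
Tile 6: (0,3)->(1,1) = 3
Tile 3: (1,0)->(0,2) = 3
Tile 9: (1,2)->(2,0) = 3
Tile 10: (1,3)->(2,1) = 3
Tile 5: (2,0)->(1,0) = 1
Tile 2: (2,1)->(0,1) = 2
Tile 12: (2,2)->(2,3) = 1
Tile 4: (2,3)->(0,3) = 2
Tile 13: (3,0)->(3,0) = 0
Tile 7: (3,1)->(1,2) = 3
Tile 15: (3,2)->(3,2) = 0
Tile 1: (3,3)->(0,0) = 6
Sum: 4 + 3 + 4 + 3 + 3 + 3 + 3 + 1 + 2 + 1 + 2 + 0 + 3 + 0 + 6 = 38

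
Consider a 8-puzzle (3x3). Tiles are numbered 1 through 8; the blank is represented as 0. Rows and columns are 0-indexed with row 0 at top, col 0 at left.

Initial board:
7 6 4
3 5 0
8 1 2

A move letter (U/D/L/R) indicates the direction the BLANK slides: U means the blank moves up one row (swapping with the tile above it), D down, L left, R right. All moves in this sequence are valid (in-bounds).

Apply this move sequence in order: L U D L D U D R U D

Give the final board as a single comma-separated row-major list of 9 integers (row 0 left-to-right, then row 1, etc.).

Answer: 7, 6, 4, 8, 3, 5, 1, 0, 2

Derivation:
After move 1 (L):
7 6 4
3 0 5
8 1 2

After move 2 (U):
7 0 4
3 6 5
8 1 2

After move 3 (D):
7 6 4
3 0 5
8 1 2

After move 4 (L):
7 6 4
0 3 5
8 1 2

After move 5 (D):
7 6 4
8 3 5
0 1 2

After move 6 (U):
7 6 4
0 3 5
8 1 2

After move 7 (D):
7 6 4
8 3 5
0 1 2

After move 8 (R):
7 6 4
8 3 5
1 0 2

After move 9 (U):
7 6 4
8 0 5
1 3 2

After move 10 (D):
7 6 4
8 3 5
1 0 2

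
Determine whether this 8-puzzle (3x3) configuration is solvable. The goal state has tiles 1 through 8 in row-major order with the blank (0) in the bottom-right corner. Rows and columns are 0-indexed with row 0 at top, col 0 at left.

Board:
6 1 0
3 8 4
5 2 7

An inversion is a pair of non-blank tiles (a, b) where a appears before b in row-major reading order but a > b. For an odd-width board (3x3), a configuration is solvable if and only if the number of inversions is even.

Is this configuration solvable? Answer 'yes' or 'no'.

Answer: yes

Derivation:
Inversions (pairs i<j in row-major order where tile[i] > tile[j] > 0): 12
12 is even, so the puzzle is solvable.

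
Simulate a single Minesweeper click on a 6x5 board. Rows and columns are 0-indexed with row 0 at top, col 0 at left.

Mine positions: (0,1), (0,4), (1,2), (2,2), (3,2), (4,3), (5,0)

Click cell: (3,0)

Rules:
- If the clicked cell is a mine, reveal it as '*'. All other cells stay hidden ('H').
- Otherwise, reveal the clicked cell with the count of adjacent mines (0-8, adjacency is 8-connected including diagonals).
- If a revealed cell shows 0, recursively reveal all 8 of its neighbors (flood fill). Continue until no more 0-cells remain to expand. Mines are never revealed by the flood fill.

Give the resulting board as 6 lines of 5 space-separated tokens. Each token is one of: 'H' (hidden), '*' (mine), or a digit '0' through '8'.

H H H H H
1 3 H H H
0 3 H H H
0 2 H H H
1 2 H H H
H H H H H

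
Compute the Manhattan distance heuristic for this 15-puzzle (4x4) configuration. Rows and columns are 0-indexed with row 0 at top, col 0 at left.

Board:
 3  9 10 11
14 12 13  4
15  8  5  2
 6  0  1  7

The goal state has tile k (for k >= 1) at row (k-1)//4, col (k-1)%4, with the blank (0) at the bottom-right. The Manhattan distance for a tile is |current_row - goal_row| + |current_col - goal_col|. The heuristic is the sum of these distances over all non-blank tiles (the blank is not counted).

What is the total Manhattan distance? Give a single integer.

Tile 3: at (0,0), goal (0,2), distance |0-0|+|0-2| = 2
Tile 9: at (0,1), goal (2,0), distance |0-2|+|1-0| = 3
Tile 10: at (0,2), goal (2,1), distance |0-2|+|2-1| = 3
Tile 11: at (0,3), goal (2,2), distance |0-2|+|3-2| = 3
Tile 14: at (1,0), goal (3,1), distance |1-3|+|0-1| = 3
Tile 12: at (1,1), goal (2,3), distance |1-2|+|1-3| = 3
Tile 13: at (1,2), goal (3,0), distance |1-3|+|2-0| = 4
Tile 4: at (1,3), goal (0,3), distance |1-0|+|3-3| = 1
Tile 15: at (2,0), goal (3,2), distance |2-3|+|0-2| = 3
Tile 8: at (2,1), goal (1,3), distance |2-1|+|1-3| = 3
Tile 5: at (2,2), goal (1,0), distance |2-1|+|2-0| = 3
Tile 2: at (2,3), goal (0,1), distance |2-0|+|3-1| = 4
Tile 6: at (3,0), goal (1,1), distance |3-1|+|0-1| = 3
Tile 1: at (3,2), goal (0,0), distance |3-0|+|2-0| = 5
Tile 7: at (3,3), goal (1,2), distance |3-1|+|3-2| = 3
Sum: 2 + 3 + 3 + 3 + 3 + 3 + 4 + 1 + 3 + 3 + 3 + 4 + 3 + 5 + 3 = 46

Answer: 46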